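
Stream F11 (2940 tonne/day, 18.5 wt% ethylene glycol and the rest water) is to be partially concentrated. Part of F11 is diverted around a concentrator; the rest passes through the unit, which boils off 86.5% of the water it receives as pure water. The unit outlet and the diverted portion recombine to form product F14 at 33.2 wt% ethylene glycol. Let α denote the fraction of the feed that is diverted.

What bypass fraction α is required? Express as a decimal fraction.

All 2940×0.185 = 543.9 tonne/day of ethylene glycol reaches F14, so F14 = 543.9/0.332 = 1638.3 tonne/day and vapour = 1301.7 tonne/day.
The evaporator receives (1−α)·2940 of feed at 0.815 water and removes 0.865 of that water:
0.865×0.815×(1−α)×2940 = 1301.7
(1−α) = 1301.7/2072.6 = 0.6281;  α = 0.3719.

0.372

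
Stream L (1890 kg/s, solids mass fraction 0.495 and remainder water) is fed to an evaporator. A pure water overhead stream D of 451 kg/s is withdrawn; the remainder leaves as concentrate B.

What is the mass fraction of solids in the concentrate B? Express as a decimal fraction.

solids is not removed: 1890×0.495 = 935.55 kg/s of solids enters B.
Concentrate = 1890 − 451 = 1439 kg/s.
Mass fraction = 935.55/1439 = 0.650.

0.650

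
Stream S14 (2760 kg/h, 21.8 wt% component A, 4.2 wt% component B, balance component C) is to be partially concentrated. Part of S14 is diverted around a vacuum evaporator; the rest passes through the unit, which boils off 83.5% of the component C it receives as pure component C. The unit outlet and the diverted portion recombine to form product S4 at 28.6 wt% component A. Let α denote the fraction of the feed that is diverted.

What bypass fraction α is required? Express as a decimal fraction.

All 2760×0.218 = 601.68 kg/h of component A reaches S4, so S4 = 601.68/0.286 = 2103.8 kg/h and vapour = 656.22 kg/h.
The evaporator receives (1−α)·2760 of feed at 0.740 component C and removes 0.835 of that component C:
0.835×0.740×(1−α)×2760 = 656.22
(1−α) = 656.22/1705.4 = 0.3848;  α = 0.6152.

0.615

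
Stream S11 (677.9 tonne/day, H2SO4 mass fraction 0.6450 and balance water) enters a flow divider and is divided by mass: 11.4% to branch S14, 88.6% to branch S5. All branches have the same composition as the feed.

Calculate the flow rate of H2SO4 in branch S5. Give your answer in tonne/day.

Branch S5 total = 0.886×677.9 = 600.62 tonne/day.
H2SO4 in S5 = 0.645×600.62 = 387.4 tonne/day.

387.4 tonne/day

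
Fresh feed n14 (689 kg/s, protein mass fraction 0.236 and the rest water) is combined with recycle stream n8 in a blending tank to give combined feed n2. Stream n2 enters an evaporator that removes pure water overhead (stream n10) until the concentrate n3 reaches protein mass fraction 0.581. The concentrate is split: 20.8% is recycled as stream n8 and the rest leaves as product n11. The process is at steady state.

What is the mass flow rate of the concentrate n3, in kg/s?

Overall protein balance (none leaves overhead): protein in fresh feed = protein in product, i.e. 689×0.236 = (1−0.208)·n3·0.581.
n3 = 162.6/(0.581×0.792) = 353.37 kg/s.

353.4 kg/s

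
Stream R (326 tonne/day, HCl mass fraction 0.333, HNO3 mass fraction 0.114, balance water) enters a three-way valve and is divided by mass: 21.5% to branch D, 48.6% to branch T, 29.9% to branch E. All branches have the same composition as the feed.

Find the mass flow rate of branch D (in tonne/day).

70.09 tonne/day

Branch D flow = 0.215×326 = 70.09 tonne/day.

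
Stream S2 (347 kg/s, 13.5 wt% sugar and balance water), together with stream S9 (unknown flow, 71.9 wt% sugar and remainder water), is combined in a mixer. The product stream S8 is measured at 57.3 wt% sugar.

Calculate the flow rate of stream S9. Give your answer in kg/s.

Let S9 be the unknown flow. Total out = 347 + S9.
sugar balance: 46.845 + 0.719·S9 = 0.573·(347 + S9)
(0.719 − 0.573)·S9 = 0.573×347 − 46.845 = 151.99
S9 = 151.99 / 0.146 = 1041 kg/s

1041 kg/s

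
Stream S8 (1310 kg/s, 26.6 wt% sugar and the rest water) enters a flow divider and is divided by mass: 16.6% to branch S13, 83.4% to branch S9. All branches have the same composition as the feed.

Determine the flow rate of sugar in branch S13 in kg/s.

Branch S13 total = 0.166×1310 = 217.46 kg/s.
sugar in S13 = 0.266×217.46 = 57.844 kg/s.

57.84 kg/s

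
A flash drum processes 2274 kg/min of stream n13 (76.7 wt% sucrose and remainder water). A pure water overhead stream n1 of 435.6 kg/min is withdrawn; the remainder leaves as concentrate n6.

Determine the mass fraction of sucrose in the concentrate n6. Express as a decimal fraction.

sucrose is not removed: 2274×0.767 = 1744.2 kg/min of sucrose enters n6.
Concentrate = 2274 − 435.6 = 1838.4 kg/min.
Mass fraction = 1744.2/1838.4 = 0.9487.

0.9487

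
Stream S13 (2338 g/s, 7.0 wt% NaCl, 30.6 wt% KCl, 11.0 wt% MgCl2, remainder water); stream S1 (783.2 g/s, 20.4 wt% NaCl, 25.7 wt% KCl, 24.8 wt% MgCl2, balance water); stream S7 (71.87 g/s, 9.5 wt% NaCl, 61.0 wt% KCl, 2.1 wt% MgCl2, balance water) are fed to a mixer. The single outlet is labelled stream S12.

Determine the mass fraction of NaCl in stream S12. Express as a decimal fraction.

0.1034

Total flow out = 2338 + 783.2 + 71.87 = 3193.1 g/s.
NaCl in = 2338×0.070 + 783.2×0.204 + 71.87×0.095 = 330.26 g/s.
NaCl mass fraction in S12 = 330.26/3193.1 = 0.1034.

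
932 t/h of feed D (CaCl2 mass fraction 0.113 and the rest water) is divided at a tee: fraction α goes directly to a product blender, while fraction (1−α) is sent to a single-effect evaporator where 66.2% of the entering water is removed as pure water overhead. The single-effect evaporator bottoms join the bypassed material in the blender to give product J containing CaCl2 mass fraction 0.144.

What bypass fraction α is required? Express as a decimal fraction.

0.633

All 932×0.113 = 105.32 t/h of CaCl2 reaches J, so J = 105.32/0.144 = 731.36 t/h and vapour = 200.64 t/h.
The evaporator receives (1−α)·932 of feed at 0.887 water and removes 0.662 of that water:
0.662×0.887×(1−α)×932 = 200.64
(1−α) = 200.64/547.26 = 0.3666;  α = 0.6334.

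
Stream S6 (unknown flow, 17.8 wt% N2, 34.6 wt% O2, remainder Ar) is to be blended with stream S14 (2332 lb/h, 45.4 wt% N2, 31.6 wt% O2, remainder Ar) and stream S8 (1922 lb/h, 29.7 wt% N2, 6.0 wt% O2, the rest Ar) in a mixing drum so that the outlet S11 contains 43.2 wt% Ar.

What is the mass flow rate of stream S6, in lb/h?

Let S6 be the unknown flow. Total out = 4254 + S6.
Ar balance: 1772.2 + 0.476·S6 = 0.432·(4254 + S6)
(0.476 − 0.432)·S6 = 0.432×4254 − 1772.2 = 65.522
S6 = 65.522 / 0.044 = 1489.1 lb/h

1489 lb/h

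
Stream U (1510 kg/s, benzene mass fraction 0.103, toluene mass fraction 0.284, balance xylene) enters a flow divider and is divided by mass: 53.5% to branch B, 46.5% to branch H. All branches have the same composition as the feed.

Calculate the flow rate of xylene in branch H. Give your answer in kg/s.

Branch H total = 0.465×1510 = 702.15 kg/s.
xylene in H = 0.613×702.15 = 430.42 kg/s.

430.4 kg/s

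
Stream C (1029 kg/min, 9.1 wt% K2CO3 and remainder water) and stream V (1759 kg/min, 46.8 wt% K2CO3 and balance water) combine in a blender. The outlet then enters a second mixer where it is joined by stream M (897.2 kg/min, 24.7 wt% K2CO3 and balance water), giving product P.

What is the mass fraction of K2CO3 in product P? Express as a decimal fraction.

0.3089

Overall, product flow = 3685.2 kg/min.
K2CO3 in = 1029×0.091 + 1759×0.468 + 897.2×0.247 = 1138.5 kg/min.
K2CO3 fraction in P = 0.3089.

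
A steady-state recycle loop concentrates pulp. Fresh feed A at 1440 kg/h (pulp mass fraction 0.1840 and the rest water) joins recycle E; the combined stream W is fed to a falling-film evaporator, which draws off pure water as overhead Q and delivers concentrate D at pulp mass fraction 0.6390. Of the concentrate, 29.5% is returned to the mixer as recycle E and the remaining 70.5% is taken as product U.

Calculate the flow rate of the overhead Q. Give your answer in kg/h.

1025 kg/h

Overall pulp balance (none leaves overhead): pulp in fresh feed = pulp in product, i.e. 1440×0.184 = (1−0.295)·D·0.639.
D = 264.96/(0.639×0.705) = 588.15 kg/h.
Recycle E = 0.295×588.15 = 173.51 kg/h.
Combined feed W = 1440 + 173.51 = 1613.5 kg/h.
Overhead Q = W − D = 1613.5 − 588.15 = 1025.4 kg/h.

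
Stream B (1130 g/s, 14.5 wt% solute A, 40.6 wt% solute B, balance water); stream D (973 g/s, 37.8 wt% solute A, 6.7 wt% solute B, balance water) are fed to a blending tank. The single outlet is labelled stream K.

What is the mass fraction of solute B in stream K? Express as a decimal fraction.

0.249

Total flow out = 1130 + 973 = 2103 g/s.
solute B in = 1130×0.406 + 973×0.067 = 523.97 g/s.
solute B mass fraction in K = 523.97/2103 = 0.249.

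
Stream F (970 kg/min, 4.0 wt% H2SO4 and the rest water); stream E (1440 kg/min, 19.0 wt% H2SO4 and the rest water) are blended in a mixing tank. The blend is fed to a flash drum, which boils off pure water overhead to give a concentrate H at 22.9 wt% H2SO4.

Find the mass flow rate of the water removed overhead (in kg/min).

1046 kg/min

H2SO4 entering = 970×0.040 + 1440×0.190 = 312.4 kg/min.
All H2SO4 reports to H, so H = 312.4/0.229 = 1364.2 kg/min.
Total feed = 2410 kg/min; overhead = 2410 − 1364.2 = 1045.8 kg/min.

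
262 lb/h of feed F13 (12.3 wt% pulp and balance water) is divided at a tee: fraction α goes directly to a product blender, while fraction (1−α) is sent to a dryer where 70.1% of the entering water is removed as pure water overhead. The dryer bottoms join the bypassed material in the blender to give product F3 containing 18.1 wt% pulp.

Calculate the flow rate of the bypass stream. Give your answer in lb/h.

All 262×0.123 = 32.226 lb/h of pulp reaches F3, so F3 = 32.226/0.181 = 178.04 lb/h and vapour = 83.956 lb/h.
The evaporator receives (1−α)·262 of feed at 0.877 water and removes 0.701 of that water:
0.701×0.877×(1−α)×262 = 83.956
(1−α) = 83.956/161.07 = 0.5212;  α = 0.4788.
Bypass flow = 0.4788×262 = 125.44 lb/h.

125.4 lb/h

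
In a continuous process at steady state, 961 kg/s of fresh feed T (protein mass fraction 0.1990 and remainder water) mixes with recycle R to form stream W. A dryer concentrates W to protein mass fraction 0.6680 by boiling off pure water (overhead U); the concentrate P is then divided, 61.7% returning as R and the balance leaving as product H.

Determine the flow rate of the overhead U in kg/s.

Overall protein balance (none leaves overhead): protein in fresh feed = protein in product, i.e. 961×0.199 = (1−0.617)·P·0.668.
P = 191.24/(0.668×0.383) = 747.48 kg/s.
Recycle R = 0.617×747.48 = 461.2 kg/s.
Combined feed W = 961 + 461.2 = 1422.2 kg/s.
Overhead U = W − P = 1422.2 − 747.48 = 674.71 kg/s.

674.7 kg/s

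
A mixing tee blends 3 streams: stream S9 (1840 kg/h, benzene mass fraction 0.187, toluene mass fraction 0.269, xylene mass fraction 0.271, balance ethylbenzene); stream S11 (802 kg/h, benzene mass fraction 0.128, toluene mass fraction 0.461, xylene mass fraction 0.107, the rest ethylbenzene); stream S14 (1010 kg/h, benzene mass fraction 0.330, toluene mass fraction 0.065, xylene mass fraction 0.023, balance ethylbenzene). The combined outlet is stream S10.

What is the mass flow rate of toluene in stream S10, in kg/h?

toluene out = toluene in = 1840×0.269 + 802×0.461 + 1010×0.065 = 930.33 kg/h.

930.3 kg/h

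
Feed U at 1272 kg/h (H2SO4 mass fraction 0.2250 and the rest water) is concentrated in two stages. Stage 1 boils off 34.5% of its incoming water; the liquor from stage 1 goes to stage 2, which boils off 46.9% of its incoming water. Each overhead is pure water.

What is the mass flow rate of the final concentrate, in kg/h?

629.1 kg/h

water in feed = 1272×0.775 = 985.8 kg/h.
After stage 1: water left = (1−0.345)×985.8 = 645.7; stream total = 931.9 kg/h.
After stage 2: water left = (1−0.469)×645.7 = 342.87; final concentrate = 629.07 kg/h.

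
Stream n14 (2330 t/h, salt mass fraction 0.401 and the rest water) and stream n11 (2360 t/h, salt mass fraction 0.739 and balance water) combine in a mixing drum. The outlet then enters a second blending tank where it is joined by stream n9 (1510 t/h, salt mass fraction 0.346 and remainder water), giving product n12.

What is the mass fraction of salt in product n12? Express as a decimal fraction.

0.516

Overall, product flow = 6200 t/h.
salt in = 2330×0.401 + 2360×0.739 + 1510×0.346 = 3200.8 t/h.
salt fraction in n12 = 0.516.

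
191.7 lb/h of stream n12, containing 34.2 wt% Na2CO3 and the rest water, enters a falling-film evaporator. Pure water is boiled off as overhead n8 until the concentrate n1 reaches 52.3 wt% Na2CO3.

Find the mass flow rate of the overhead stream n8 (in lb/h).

Na2CO3 is conserved: 191.7×0.342 = 65.561 lb/h all reports to the concentrate.
Concentrate = 65.561/(target fraction) = 125.36 lb/h.
Overhead = 191.7 − 125.36 = 66.344 lb/h.

66.34 lb/h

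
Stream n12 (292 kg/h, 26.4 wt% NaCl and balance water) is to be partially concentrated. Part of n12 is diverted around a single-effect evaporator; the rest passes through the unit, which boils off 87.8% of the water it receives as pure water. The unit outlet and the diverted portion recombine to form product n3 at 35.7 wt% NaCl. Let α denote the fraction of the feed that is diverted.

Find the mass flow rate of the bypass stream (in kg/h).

174.3 kg/h

All 292×0.264 = 77.088 kg/h of NaCl reaches n3, so n3 = 77.088/0.357 = 215.93 kg/h and vapour = 76.067 kg/h.
The evaporator receives (1−α)·292 of feed at 0.736 water and removes 0.878 of that water:
0.878×0.736×(1−α)×292 = 76.067
(1−α) = 76.067/188.69 = 0.4031;  α = 0.5969.
Bypass flow = 0.5969×292 = 174.29 kg/h.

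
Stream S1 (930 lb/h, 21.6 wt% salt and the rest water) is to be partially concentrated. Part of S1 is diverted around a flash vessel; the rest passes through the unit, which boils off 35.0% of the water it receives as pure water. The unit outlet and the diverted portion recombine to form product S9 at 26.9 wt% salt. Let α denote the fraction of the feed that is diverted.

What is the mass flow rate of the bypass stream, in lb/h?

262.2 lb/h

All 930×0.216 = 200.88 lb/h of salt reaches S9, so S9 = 200.88/0.269 = 746.77 lb/h and vapour = 183.23 lb/h.
The evaporator receives (1−α)·930 of feed at 0.784 water and removes 0.350 of that water:
0.350×0.784×(1−α)×930 = 183.23
(1−α) = 183.23/255.19 = 0.7180;  α = 0.2820.
Bypass flow = 0.2820×930 = 262.24 lb/h.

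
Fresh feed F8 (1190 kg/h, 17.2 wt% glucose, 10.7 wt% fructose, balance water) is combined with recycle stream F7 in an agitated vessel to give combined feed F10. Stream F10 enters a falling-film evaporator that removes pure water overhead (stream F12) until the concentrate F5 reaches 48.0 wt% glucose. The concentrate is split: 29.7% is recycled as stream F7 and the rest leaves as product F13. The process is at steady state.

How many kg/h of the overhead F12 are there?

763.6 kg/h

Overall glucose balance (none leaves overhead): glucose in fresh feed = glucose in product, i.e. 1190×0.172 = (1−0.297)·F5·0.480.
F5 = 204.68/(0.480×0.703) = 606.57 kg/h.
Recycle F7 = 0.297×606.57 = 180.15 kg/h.
Combined feed F10 = 1190 + 180.15 = 1370.2 kg/h.
Overhead F12 = F10 − F5 = 1370.2 − 606.57 = 763.58 kg/h.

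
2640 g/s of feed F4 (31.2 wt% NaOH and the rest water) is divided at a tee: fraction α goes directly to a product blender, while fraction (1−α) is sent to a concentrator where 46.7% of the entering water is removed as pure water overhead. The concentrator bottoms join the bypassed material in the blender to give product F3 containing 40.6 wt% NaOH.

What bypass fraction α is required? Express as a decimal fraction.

0.279

All 2640×0.312 = 823.68 g/s of NaOH reaches F3, so F3 = 823.68/0.406 = 2028.8 g/s and vapour = 611.23 g/s.
The evaporator receives (1−α)·2640 of feed at 0.688 water and removes 0.467 of that water:
0.467×0.688×(1−α)×2640 = 611.23
(1−α) = 611.23/848.22 = 0.7206;  α = 0.2794.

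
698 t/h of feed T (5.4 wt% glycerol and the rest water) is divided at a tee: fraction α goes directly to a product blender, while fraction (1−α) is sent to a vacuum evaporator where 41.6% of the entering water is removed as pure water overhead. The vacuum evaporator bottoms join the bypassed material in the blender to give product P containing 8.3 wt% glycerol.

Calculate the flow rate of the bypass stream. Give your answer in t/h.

All 698×0.054 = 37.692 t/h of glycerol reaches P, so P = 37.692/0.083 = 454.12 t/h and vapour = 243.88 t/h.
The evaporator receives (1−α)·698 of feed at 0.946 water and removes 0.416 of that water:
0.416×0.946×(1−α)×698 = 243.88
(1−α) = 243.88/274.69 = 0.8878;  α = 0.1122.
Bypass flow = 0.1122×698 = 78.287 t/h.

78.29 t/h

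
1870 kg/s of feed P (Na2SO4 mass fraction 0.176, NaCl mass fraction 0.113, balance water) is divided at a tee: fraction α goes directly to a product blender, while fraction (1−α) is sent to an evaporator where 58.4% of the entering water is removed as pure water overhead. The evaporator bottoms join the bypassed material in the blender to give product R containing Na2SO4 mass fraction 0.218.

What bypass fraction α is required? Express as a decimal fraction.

0.536

All 1870×0.176 = 329.12 kg/s of Na2SO4 reaches R, so R = 329.12/0.218 = 1509.7 kg/s and vapour = 360.28 kg/s.
The evaporator receives (1−α)·1870 of feed at 0.711 water and removes 0.584 of that water:
0.584×0.711×(1−α)×1870 = 360.28
(1−α) = 360.28/776.47 = 0.4640;  α = 0.5360.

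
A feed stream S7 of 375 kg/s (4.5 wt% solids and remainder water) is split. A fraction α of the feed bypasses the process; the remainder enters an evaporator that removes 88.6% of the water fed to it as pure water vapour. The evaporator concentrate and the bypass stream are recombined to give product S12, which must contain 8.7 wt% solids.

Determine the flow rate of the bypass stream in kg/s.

All 375×0.045 = 16.875 kg/s of solids reaches S12, so S12 = 16.875/0.087 = 193.97 kg/s and vapour = 181.03 kg/s.
The evaporator receives (1−α)·375 of feed at 0.955 water and removes 0.886 of that water:
0.886×0.955×(1−α)×375 = 181.03
(1−α) = 181.03/317.3 = 0.5705;  α = 0.4295.
Bypass flow = 0.4295×375 = 161.04 kg/s.

161 kg/s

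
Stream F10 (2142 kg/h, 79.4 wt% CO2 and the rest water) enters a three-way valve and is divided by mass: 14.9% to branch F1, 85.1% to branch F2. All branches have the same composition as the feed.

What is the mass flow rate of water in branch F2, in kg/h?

Branch F2 total = 0.851×2142 = 1822.8 kg/h.
water in F2 = 0.206×1822.8 = 375.51 kg/h.

375.5 kg/h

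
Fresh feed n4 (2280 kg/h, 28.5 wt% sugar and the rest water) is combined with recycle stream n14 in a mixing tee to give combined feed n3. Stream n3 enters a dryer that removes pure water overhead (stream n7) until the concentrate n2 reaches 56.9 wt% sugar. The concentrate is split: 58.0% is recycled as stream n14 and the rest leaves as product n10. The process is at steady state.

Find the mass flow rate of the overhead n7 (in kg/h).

1138 kg/h

Overall sugar balance (none leaves overhead): sugar in fresh feed = sugar in product, i.e. 2280×0.285 = (1−0.580)·n2·0.569.
n2 = 649.8/(0.569×0.420) = 2719.1 kg/h.
Recycle n14 = 0.580×2719.1 = 1577.1 kg/h.
Combined feed n3 = 2280 + 1577.1 = 3857.1 kg/h.
Overhead n7 = n3 − n2 = 3857.1 − 2719.1 = 1138 kg/h.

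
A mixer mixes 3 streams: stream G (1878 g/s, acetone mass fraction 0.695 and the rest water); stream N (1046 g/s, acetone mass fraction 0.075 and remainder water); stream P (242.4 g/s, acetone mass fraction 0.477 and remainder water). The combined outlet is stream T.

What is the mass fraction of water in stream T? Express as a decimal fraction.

0.527

Total flow out = 1878 + 1046 + 242.4 = 3166.4 g/s.
water in = 1878×0.305 + 1046×0.925 + 242.4×0.523 = 1667.1 g/s.
water mass fraction in T = 1667.1/3166.4 = 0.527.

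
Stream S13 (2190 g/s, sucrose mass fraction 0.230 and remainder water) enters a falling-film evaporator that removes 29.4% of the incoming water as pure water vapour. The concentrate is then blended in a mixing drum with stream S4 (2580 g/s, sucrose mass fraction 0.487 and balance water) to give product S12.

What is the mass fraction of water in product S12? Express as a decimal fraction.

Vapour removed = 0.294×0.770×2190 = 495.77 g/s; concentrate = 1694.2 g/s.
water reaching the mixer = 1190.5 (from concentrate) + 2580×0.513 = 2514.1 g/s.
Product flow = 1694.2 + 2580 = 4274.2 g/s; water fraction = 0.588.

0.588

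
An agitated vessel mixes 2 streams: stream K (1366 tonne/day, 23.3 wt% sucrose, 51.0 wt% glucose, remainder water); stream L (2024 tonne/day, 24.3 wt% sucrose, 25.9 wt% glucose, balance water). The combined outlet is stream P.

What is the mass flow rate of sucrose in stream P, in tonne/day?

810.1 tonne/day

sucrose out = sucrose in = 1366×0.233 + 2024×0.243 = 810.11 tonne/day.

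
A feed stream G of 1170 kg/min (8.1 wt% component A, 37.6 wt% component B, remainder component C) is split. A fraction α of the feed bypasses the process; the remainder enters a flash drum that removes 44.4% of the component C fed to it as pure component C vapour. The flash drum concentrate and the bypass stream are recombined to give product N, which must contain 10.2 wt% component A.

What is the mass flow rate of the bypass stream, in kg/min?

170.9 kg/min

All 1170×0.081 = 94.77 kg/min of component A reaches N, so N = 94.77/0.102 = 929.12 kg/min and vapour = 240.88 kg/min.
The evaporator receives (1−α)·1170 of feed at 0.543 component C and removes 0.444 of that component C:
0.444×0.543×(1−α)×1170 = 240.88
(1−α) = 240.88/282.08 = 0.8540;  α = 0.1460.
Bypass flow = 0.1460×1170 = 170.87 kg/min.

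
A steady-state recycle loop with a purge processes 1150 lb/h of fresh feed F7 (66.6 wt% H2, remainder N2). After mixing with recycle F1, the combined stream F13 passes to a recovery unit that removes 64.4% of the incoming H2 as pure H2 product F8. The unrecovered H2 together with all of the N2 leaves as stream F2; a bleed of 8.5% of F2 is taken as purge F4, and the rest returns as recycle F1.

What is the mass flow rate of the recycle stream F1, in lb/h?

4505 lb/h

N2 enters only via F7 and leaves only via the purge: 1150×0.334 = 0.085×(N2 in F2), and the recovery unit passes all N2, so N2 in F13 = N2 in F2 = 4518.8 lb/h.
H2 in F13: m_A = 1150×0.666 + (1−0.085)·(1−0.644)·m_A, so m_A = 765.9/0.6743 = 1135.9 lb/h.
F2 = (1−0.644)×1135.9 + 4518.8 = 4923.2 lb/h.
Recycle F1 = (1−0.085)×4923.2 = 4504.7 lb/h.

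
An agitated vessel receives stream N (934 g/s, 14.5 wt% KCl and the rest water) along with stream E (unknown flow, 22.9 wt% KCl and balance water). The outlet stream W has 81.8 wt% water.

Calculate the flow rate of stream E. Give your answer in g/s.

Let E be the unknown flow. Total out = 934 + E.
water balance: 798.57 + 0.771·E = 0.818·(934 + E)
(0.771 − 0.818)·E = 0.818×934 − 798.57 = -34.558
E = -34.558 / -0.047 = 735.28 g/s

735.3 g/s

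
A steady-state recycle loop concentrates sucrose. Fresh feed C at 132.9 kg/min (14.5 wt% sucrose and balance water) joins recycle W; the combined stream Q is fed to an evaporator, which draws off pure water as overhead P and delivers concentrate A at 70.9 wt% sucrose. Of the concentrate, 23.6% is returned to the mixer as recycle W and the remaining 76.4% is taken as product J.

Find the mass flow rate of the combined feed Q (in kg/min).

Overall sucrose balance (none leaves overhead): sucrose in fresh feed = sucrose in product, i.e. 132.9×0.145 = (1−0.236)·A·0.709.
A = 19.27/(0.709×0.764) = 35.576 kg/min.
Recycle W = 0.236×35.576 = 8.3959 kg/min.
Combined feed Q = 132.9 + 8.3959 = 141.3 kg/min.

141.3 kg/min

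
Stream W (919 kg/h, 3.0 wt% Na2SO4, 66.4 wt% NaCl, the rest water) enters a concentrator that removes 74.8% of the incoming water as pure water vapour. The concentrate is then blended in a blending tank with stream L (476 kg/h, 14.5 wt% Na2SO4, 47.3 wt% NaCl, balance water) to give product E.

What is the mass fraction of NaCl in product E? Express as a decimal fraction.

0.7052

Vapour removed = 0.748×0.306×919 = 210.35 kg/h; concentrate = 708.65 kg/h.
NaCl reaching the mixer = 610.22 (from concentrate) + 476×0.473 = 835.36 kg/h.
Product flow = 708.65 + 476 = 1184.7 kg/h; NaCl fraction = 0.7052.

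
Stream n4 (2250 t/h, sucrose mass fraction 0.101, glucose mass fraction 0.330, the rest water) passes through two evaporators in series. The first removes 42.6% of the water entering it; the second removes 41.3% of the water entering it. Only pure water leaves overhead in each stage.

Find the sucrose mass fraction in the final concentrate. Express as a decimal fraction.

water in feed = 2250×0.569 = 1280.2 t/h.
After stage 1: water left = (1−0.426)×1280.2 = 734.86; stream total = 1704.6 t/h.
After stage 2: water left = (1−0.413)×734.86 = 431.36; final concentrate = 1401.1 t/h.
sucrose fraction = 227.25/1401.1 = 0.162.

0.162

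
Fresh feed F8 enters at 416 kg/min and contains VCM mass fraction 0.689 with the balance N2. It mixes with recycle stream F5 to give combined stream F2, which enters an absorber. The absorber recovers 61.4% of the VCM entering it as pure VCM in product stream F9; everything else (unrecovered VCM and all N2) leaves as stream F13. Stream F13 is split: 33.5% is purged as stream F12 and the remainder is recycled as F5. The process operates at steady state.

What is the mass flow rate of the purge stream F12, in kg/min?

179.2 kg/min

N2 enters only via F8 and leaves only via the purge: 416×0.311 = 0.335×(N2 in F13), and the absorber passes all N2, so N2 in F2 = N2 in F13 = 386.2 kg/min.
VCM in F2: m_A = 416×0.689 + (1−0.335)·(1−0.614)·m_A, so m_A = 286.62/0.7433 = 385.6 kg/min.
F13 = (1−0.614)×385.6 + 386.2 = 535.04 kg/min.
Purge F12 = 0.335×535.04 = 179.24 kg/min.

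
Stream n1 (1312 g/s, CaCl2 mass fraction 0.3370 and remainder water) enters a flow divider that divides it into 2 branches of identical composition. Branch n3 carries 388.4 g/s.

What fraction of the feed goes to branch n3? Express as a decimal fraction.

0.296

Fraction to n3 = 388.4/1312 = 0.2960.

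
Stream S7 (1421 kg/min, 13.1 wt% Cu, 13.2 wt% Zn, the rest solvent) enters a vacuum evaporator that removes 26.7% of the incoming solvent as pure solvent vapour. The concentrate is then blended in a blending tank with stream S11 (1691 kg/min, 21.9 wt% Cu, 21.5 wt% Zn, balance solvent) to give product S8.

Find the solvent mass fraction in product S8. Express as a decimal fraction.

0.609

Vapour removed = 0.267×0.737×1421 = 279.62 kg/min; concentrate = 1141.4 kg/min.
solvent reaching the mixer = 767.65 (from concentrate) + 1691×0.566 = 1724.8 kg/min.
Product flow = 1141.4 + 1691 = 2832.4 kg/min; solvent fraction = 0.609.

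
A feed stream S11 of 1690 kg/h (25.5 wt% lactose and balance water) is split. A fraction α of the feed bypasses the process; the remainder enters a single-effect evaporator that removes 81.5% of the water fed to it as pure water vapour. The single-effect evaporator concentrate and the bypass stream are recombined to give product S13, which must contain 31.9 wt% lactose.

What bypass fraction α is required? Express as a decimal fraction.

All 1690×0.255 = 430.95 kg/h of lactose reaches S13, so S13 = 430.95/0.319 = 1350.9 kg/h and vapour = 339.06 kg/h.
The evaporator receives (1−α)·1690 of feed at 0.745 water and removes 0.815 of that water:
0.815×0.745×(1−α)×1690 = 339.06
(1−α) = 339.06/1026.1 = 0.3304;  α = 0.6696.

0.670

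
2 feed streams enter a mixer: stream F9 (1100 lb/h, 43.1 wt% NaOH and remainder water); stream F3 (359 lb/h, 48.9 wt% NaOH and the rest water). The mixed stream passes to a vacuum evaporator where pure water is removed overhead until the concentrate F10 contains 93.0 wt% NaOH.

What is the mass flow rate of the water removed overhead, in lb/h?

760.5 lb/h

NaOH entering = 1100×0.431 + 359×0.489 = 649.65 lb/h.
All NaOH reports to F10, so F10 = 649.65/0.930 = 698.55 lb/h.
Total feed = 1459 lb/h; overhead = 1459 − 698.55 = 760.45 lb/h.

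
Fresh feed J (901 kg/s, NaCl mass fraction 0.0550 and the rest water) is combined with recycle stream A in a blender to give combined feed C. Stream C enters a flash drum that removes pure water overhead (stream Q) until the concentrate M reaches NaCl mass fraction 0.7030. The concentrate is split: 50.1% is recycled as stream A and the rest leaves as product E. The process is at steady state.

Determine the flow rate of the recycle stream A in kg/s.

70.77 kg/s

Overall NaCl balance (none leaves overhead): NaCl in fresh feed = NaCl in product, i.e. 901×0.055 = (1−0.501)·M·0.703.
M = 49.555/(0.703×0.499) = 141.26 kg/s.
Recycle A = 0.501×141.26 = 70.773 kg/s.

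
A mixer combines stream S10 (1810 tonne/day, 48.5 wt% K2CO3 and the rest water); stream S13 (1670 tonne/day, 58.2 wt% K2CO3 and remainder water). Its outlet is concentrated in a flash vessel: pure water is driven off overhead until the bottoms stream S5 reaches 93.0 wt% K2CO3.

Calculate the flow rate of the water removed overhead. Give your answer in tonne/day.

1491 tonne/day

K2CO3 entering = 1810×0.485 + 1670×0.582 = 1849.8 tonne/day.
All K2CO3 reports to S5, so S5 = 1849.8/0.930 = 1989 tonne/day.
Total feed = 3480 tonne/day; overhead = 3480 − 1989 = 1491 tonne/day.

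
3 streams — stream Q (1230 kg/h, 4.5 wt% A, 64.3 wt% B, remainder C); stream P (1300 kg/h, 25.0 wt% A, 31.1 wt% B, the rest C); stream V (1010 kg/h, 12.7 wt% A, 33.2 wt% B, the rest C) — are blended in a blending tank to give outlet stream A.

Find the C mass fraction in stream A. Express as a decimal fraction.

0.424

Total flow out = 1230 + 1300 + 1010 = 3540 kg/h.
C in = 1230×0.312 + 1300×0.439 + 1010×0.541 = 1500.9 kg/h.
C mass fraction in A = 1500.9/3540 = 0.424.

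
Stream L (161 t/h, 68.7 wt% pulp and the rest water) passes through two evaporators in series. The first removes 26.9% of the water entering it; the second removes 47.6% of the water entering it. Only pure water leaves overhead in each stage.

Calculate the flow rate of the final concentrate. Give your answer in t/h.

129.9 t/h

water in feed = 161×0.313 = 50.393 t/h.
After stage 1: water left = (1−0.269)×50.393 = 36.837; stream total = 147.44 t/h.
After stage 2: water left = (1−0.476)×36.837 = 19.303; final concentrate = 129.91 t/h.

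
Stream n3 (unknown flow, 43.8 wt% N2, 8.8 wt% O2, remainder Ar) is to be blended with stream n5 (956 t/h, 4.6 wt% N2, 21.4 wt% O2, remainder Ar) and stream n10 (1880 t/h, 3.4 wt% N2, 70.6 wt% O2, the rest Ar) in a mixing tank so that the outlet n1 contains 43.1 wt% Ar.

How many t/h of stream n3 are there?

606.4 t/h

Let n3 be the unknown flow. Total out = 2836 + n3.
Ar balance: 1196.2 + 0.474·n3 = 0.431·(2836 + n3)
(0.474 − 0.431)·n3 = 0.431×2836 − 1196.2 = 26.076
n3 = 26.076 / 0.043 = 606.42 t/h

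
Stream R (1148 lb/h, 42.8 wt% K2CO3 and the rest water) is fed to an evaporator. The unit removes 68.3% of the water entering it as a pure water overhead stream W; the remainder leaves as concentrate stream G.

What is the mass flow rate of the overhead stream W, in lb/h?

448.5 lb/h

water entering = 1148×0.572 = 656.66 lb/h; overhead removed = 0.683×656.66 = 448.5 lb/h.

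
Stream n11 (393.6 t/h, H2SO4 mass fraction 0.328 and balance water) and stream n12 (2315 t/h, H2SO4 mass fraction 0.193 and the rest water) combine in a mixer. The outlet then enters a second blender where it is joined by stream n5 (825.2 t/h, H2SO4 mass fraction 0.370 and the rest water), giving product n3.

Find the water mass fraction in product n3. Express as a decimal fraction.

0.751

Overall, product flow = 3533.8 t/h.
water in = 393.6×0.672 + 2315×0.807 + 825.2×0.630 = 2652.6 t/h.
water fraction in n3 = 0.751.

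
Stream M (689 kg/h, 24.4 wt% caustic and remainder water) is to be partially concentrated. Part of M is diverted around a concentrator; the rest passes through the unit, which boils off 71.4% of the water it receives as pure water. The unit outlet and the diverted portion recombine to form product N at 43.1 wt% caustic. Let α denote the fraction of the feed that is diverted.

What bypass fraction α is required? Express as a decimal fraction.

0.196

All 689×0.244 = 168.12 kg/h of caustic reaches N, so N = 168.12/0.431 = 390.06 kg/h and vapour = 298.94 kg/h.
The evaporator receives (1−α)·689 of feed at 0.756 water and removes 0.714 of that water:
0.714×0.756×(1−α)×689 = 298.94
(1−α) = 298.94/371.91 = 0.8038;  α = 0.1962.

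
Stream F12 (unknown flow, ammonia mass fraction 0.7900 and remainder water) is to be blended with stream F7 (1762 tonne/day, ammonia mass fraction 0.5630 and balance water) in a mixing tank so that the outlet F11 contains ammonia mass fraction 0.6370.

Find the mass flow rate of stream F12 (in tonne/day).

852.2 tonne/day

Let F12 be the unknown flow. Total out = 1762 + F12.
ammonia balance: 992.01 + 0.790·F12 = 0.637·(1762 + F12)
(0.790 − 0.637)·F12 = 0.637×1762 − 992.01 = 130.39
F12 = 130.39 / 0.153 = 852.21 tonne/day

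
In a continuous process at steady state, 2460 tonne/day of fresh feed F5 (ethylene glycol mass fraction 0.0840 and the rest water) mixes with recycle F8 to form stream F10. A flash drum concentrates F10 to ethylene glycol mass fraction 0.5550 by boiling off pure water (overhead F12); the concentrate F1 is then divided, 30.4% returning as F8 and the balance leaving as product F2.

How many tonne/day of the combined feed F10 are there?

Overall ethylene glycol balance (none leaves overhead): ethylene glycol in fresh feed = ethylene glycol in product, i.e. 2460×0.084 = (1−0.304)·F1·0.555.
F1 = 206.64/(0.555×0.696) = 534.95 tonne/day.
Recycle F8 = 0.304×534.95 = 162.62 tonne/day.
Combined feed F10 = 2460 + 162.62 = 2622.6 tonne/day.

2623 tonne/day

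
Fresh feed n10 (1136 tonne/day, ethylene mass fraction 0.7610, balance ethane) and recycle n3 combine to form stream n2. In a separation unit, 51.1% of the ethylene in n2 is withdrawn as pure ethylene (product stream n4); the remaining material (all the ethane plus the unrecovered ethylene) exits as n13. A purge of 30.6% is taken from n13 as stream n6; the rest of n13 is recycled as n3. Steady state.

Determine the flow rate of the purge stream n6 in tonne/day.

ethane enters only via n10 and leaves only via the purge: 1136×0.239 = 0.306×(ethane in n13), and the separation unit passes all ethane, so ethane in n2 = ethane in n13 = 887.27 tonne/day.
ethylene in n2: m_A = 1136×0.761 + (1−0.306)·(1−0.511)·m_A, so m_A = 864.5/0.6606 = 1308.6 tonne/day.
n13 = (1−0.511)×1308.6 + 887.27 = 1527.2 tonne/day.
Purge n6 = 0.306×1527.2 = 467.31 tonne/day.

467.3 tonne/day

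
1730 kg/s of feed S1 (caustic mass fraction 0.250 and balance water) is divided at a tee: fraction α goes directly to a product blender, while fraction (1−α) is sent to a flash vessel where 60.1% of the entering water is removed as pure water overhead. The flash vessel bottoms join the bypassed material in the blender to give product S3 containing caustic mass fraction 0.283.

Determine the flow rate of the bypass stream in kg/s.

All 1730×0.250 = 432.5 kg/s of caustic reaches S3, so S3 = 432.5/0.283 = 1528.3 kg/s and vapour = 201.73 kg/s.
The evaporator receives (1−α)·1730 of feed at 0.750 water and removes 0.601 of that water:
0.601×0.750×(1−α)×1730 = 201.73
(1−α) = 201.73/779.8 = 0.2587;  α = 0.7413.
Bypass flow = 0.7413×1730 = 1282.5 kg/s.

1282 kg/s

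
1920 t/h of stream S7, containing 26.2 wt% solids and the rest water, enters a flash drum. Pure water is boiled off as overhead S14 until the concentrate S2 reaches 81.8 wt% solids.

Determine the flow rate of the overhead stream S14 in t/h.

1305 t/h

solids is conserved: 1920×0.262 = 503.04 t/h all reports to the concentrate.
Concentrate = 503.04/(target fraction) = 614.96 t/h.
Overhead = 1920 − 614.96 = 1305 t/h.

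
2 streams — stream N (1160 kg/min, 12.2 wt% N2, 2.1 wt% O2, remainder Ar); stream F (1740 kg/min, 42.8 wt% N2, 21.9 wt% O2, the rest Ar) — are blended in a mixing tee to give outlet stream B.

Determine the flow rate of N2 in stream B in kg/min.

886.2 kg/min

N2 out = N2 in = 1160×0.122 + 1740×0.428 = 886.24 kg/min.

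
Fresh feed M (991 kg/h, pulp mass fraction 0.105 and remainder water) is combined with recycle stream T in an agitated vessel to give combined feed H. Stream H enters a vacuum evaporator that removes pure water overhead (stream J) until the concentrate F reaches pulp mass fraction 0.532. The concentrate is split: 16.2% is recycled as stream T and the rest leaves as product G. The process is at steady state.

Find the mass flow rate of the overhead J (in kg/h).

795.4 kg/h

Overall pulp balance (none leaves overhead): pulp in fresh feed = pulp in product, i.e. 991×0.105 = (1−0.162)·F·0.532.
F = 104.05/(0.532×0.838) = 233.4 kg/h.
Recycle T = 0.162×233.4 = 37.811 kg/h.
Combined feed H = 991 + 37.811 = 1028.8 kg/h.
Overhead J = H − F = 1028.8 − 233.4 = 795.41 kg/h.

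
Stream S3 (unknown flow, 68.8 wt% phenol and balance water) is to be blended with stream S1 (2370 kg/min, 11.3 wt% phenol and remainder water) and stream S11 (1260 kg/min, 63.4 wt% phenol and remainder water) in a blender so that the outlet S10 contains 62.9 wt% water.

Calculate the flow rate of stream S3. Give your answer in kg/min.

883.5 kg/min

Let S3 be the unknown flow. Total out = 3630 + S3.
water balance: 2563.3 + 0.312·S3 = 0.629·(3630 + S3)
(0.312 − 0.629)·S3 = 0.629×3630 − 2563.3 = -280.08
S3 = -280.08 / -0.317 = 883.53 kg/min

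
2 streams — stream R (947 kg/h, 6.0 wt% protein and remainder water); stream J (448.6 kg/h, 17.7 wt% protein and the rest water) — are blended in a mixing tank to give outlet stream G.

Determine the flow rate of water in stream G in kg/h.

water out = water in = 947×0.940 + 448.6×0.823 = 1259.4 kg/h.

1259 kg/h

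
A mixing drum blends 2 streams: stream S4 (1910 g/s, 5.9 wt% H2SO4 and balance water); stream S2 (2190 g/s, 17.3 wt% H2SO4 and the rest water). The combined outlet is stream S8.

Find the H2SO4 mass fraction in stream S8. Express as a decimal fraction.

Total flow out = 1910 + 2190 = 4100 g/s.
H2SO4 in = 1910×0.059 + 2190×0.173 = 491.56 g/s.
H2SO4 mass fraction in S8 = 491.56/4100 = 0.120.

0.120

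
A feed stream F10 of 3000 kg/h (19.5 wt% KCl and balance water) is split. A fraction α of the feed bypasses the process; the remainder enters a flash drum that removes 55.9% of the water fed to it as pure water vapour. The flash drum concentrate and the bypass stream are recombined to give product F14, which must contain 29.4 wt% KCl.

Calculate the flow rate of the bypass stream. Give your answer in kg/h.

755.1 kg/h

All 3000×0.195 = 585 kg/h of KCl reaches F14, so F14 = 585/0.294 = 1989.8 kg/h and vapour = 1010.2 kg/h.
The evaporator receives (1−α)·3000 of feed at 0.805 water and removes 0.559 of that water:
0.559×0.805×(1−α)×3000 = 1010.2
(1−α) = 1010.2/1350 = 0.7483;  α = 0.2517.
Bypass flow = 0.2517×3000 = 755.08 kg/h.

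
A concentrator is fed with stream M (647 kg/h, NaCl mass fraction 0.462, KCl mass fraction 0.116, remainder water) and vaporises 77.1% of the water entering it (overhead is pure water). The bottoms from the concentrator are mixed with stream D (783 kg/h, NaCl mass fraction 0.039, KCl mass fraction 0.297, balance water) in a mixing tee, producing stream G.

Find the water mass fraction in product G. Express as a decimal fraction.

0.478

Vapour removed = 0.771×0.422×647 = 210.51 kg/h; concentrate = 436.49 kg/h.
water reaching the mixer = 62.525 (from concentrate) + 783×0.664 = 582.44 kg/h.
Product flow = 436.49 + 783 = 1219.5 kg/h; water fraction = 0.478.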